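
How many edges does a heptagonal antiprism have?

An antiprism on an n-gon has two n-gon caps and 2n triangles: V = 2·7 = 14, E = 4·7 = 28, F = 2·7 + 2 = 16.

28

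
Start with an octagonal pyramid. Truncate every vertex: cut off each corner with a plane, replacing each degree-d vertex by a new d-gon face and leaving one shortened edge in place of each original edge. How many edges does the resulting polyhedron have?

The base solid has V = 9, E = 16, F = 9.
Truncation replaces each original edge-end by a new vertex, so V′ = 2E = 32.
Each original edge survives, and each old vertex of degree d contributes d new edges; summing degrees gives Σd = 2E, so E′ = E + 2E = 3E = 48.
Each original face survives and each original vertex becomes one new face: F′ = F + V = 18.

48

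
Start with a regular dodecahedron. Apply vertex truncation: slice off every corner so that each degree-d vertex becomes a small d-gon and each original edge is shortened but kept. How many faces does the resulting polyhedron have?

The base solid has V = 20, E = 30, F = 12.
Truncation replaces each original edge-end by a new vertex, so V′ = 2E = 60.
Each original edge survives, and each old vertex of degree d contributes d new edges; summing degrees gives Σd = 2E, so E′ = E + 2E = 3E = 90.
Each original face survives and each original vertex becomes one new face: F′ = F + V = 32.

32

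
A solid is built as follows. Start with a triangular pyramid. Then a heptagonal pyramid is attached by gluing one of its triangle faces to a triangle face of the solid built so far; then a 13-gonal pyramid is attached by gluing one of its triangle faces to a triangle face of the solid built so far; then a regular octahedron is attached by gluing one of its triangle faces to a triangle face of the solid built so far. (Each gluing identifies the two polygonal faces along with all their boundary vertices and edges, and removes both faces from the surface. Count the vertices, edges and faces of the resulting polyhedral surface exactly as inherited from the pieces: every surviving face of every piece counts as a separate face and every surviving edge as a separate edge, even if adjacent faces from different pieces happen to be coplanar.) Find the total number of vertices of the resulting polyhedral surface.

23

A triangular pyramid: V=4, E=6, F=4.
Attach a heptagonal pyramid (V=8, E=14, F=8) along a 3-gon: merge 3 vertices and 3 edges, delete both glued faces → V=9, E=17, F=10.
Attach a 13-gonal pyramid (V=14, E=26, F=14) along a 3-gon: merge 3 vertices and 3 edges, delete both glued faces → V=20, E=40, F=22.
Attach a regular octahedron (V=6, E=12, F=8) along a 3-gon: merge 3 vertices and 3 edges, delete both glued faces → V=23, E=49, F=28.
Check: V − E + F = 23 − 49 + 28 = 2.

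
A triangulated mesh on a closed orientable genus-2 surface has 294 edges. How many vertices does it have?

96

χ = 2 − 2·2 = -2, and every face is a triangle so 3F = 2E.
F = 2E/3 = 196. Then V = -2 + E − F = -2 + 294 − 196 = 96.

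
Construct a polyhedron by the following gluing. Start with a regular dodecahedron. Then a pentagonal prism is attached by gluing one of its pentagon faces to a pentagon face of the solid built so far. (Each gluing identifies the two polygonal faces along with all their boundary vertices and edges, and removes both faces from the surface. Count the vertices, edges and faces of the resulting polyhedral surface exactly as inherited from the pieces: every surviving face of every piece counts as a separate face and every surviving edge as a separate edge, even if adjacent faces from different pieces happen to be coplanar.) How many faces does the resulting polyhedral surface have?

A regular dodecahedron: V=20, E=30, F=12.
Attach a pentagonal prism (V=10, E=15, F=7) along a 5-gon: merge 5 vertices and 5 edges, delete both glued faces → V=25, E=40, F=17.
Check: V − E + F = 25 − 40 + 17 = 2.

17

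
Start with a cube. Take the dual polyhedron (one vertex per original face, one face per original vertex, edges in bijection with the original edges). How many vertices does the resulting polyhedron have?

The base solid has V = 8, E = 12, F = 6.
The dual swaps V and F and preserves E: V′ = F = 6, E′ = E = 12, F′ = V = 8.

6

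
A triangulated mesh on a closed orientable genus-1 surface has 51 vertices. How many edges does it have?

153

χ = 2 − 2·1 = 0, and every face is a triangle so 3F = 2E.
V − E + F = 0 with E = 3F/2 gives 51 − (3/2 − 1)·F = 0, so F = 102 and E = 153.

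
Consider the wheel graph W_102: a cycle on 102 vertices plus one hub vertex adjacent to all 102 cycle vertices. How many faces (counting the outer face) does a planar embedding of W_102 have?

103

W_102 has V = 102 + 1 = 103 vertices and E = 2·102 = 204 edges.
By Euler's formula F = 2 − V + E = 2 − 103 + 204 = 103.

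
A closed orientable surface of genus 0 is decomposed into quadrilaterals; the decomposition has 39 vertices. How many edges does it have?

74

χ = 2 − 2·0 = 2, and every face is a square so 4F = 2E.
V − E + F = 2 with E = 4F/2 gives 39 − (4/2 − 1)·F = 2, so F = 37 and E = 74.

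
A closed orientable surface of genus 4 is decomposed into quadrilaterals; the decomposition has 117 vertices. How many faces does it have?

123

χ = 2 − 2·4 = -6, and every face is a square so 4F = 2E.
V − E + F = -6 with E = 4F/2 gives 117 − (4/2 − 1)·F = -6, so F = 123 and E = 246.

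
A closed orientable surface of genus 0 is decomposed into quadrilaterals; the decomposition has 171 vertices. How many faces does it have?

χ = 2 − 2·0 = 2, and every face is a square so 4F = 2E.
V − E + F = 2 with E = 4F/2 gives 171 − (4/2 − 1)·F = 2, so F = 169 and E = 338.

169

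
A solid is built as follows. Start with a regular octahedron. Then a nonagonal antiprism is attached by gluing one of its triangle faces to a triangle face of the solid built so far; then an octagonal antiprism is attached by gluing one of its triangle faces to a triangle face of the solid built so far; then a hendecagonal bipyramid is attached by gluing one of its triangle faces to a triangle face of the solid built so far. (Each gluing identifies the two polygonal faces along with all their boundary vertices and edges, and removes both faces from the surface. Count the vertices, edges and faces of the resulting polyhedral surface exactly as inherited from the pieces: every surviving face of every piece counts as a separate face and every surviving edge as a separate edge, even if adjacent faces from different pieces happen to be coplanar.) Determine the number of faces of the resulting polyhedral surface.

A regular octahedron: V=6, E=12, F=8.
Attach a nonagonal antiprism (V=18, E=36, F=20) along a 3-gon: merge 3 vertices and 3 edges, delete both glued faces → V=21, E=45, F=26.
Attach an octagonal antiprism (V=16, E=32, F=18) along a 3-gon: merge 3 vertices and 3 edges, delete both glued faces → V=34, E=74, F=42.
Attach a hendecagonal bipyramid (V=13, E=33, F=22) along a 3-gon: merge 3 vertices and 3 edges, delete both glued faces → V=44, E=104, F=62.
Check: V − E + F = 44 − 104 + 62 = 2.

62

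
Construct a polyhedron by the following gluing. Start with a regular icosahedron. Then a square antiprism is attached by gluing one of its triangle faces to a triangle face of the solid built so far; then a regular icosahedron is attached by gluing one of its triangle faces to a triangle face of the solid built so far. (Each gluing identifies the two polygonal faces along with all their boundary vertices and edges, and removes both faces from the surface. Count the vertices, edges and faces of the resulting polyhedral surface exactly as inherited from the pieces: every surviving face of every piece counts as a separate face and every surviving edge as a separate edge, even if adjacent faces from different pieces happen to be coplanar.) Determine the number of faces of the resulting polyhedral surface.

46

A regular icosahedron: V=12, E=30, F=20.
Attach a square antiprism (V=8, E=16, F=10) along a 3-gon: merge 3 vertices and 3 edges, delete both glued faces → V=17, E=43, F=28.
Attach a regular icosahedron (V=12, E=30, F=20) along a 3-gon: merge 3 vertices and 3 edges, delete both glued faces → V=26, E=70, F=46.
Check: V − E + F = 26 − 70 + 46 = 2.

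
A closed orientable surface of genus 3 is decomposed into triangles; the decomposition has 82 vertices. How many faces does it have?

χ = 2 − 2·3 = -4, and every face is a triangle so 3F = 2E.
V − E + F = -4 with E = 3F/2 gives 82 − (3/2 − 1)·F = -4, so F = 172 and E = 258.

172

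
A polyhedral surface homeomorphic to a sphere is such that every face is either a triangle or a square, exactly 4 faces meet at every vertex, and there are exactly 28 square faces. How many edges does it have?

Let x be the number of triangles; then F = 28 + x.
Edge–face incidences: 2E = 4·28 + 3·x = 112 + 3x.
Every vertex has degree 4, so 4V = 2E.
Euler: V − E + F = 2 ⇒ (2E)/4 − E + (28 + x) = 2.
Multiply by 8: 2·(2E) − 4·(2E) + 8·(28 + x) = 16, i.e. 224 + 8x − 2·(112 + 3x) = 16.
Collecting terms: 2x = 16, so x = 8.
Then 2E = 112 + 3·8 = 136, so E = 68, V = 2E/4 = 34, F = 28 + 8 = 36.

68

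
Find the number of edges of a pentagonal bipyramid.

A bipyramid over an n-gon has 2n triangular faces and n + 2 vertices: V = 5 + 2 = 7, E = 3·5 = 15, F = 2·5 = 10.

15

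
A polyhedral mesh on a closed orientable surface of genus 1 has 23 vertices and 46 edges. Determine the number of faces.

23

For a closed orientable surface of genus 1, χ = 2 − 2·1 = 0.
F = 0 − V + E = 0 − 23 + 46 = 23.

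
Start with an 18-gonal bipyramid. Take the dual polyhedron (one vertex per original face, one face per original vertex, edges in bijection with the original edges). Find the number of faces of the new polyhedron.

20

The base solid has V = 20, E = 54, F = 36.
The dual swaps V and F and preserves E: V′ = F = 36, E′ = E = 54, F′ = V = 20.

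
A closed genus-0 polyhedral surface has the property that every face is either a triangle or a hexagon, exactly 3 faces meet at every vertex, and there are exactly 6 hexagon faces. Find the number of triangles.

Let x be the number of triangles; then F = 6 + x.
Edge–face incidences: 2E = 6·6 + 3·x = 36 + 3x.
Every vertex has degree 3, so 3V = 2E.
Euler: V − E + F = 2 ⇒ (2E)/3 − E + (6 + x) = 2.
Multiply by 6: 2·(2E) − 3·(2E) + 6·(6 + x) = 12, i.e. 36 + 6x − (36 + 3x) = 12.
Collecting terms: 3x = 12, so x = 4.
Then 2E = 36 + 3·4 = 48, so E = 24, V = 2E/3 = 16, F = 6 + 4 = 10.

4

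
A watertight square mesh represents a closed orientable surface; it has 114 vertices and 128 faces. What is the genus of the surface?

8

Every face is a square, so 2E = 4·128 = 512, giving E = 256.
χ = V − E + F = 114 − 256 + 128 = -14.
For a closed orientable surface χ = 2 − 2g, so g = (2 − (-14))/2 = 8.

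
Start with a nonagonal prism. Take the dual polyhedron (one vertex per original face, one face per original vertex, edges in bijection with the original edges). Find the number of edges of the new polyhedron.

The base solid has V = 18, E = 27, F = 11.
The dual swaps V and F and preserves E: V′ = F = 11, E′ = E = 27, F′ = V = 18.

27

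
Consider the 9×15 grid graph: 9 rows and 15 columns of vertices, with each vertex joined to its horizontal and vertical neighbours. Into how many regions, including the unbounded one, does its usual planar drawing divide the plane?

113

The grid has V = 9·15 = 135 vertices and E = 9·14 + 15·8 = 246 edges.
F = 2 − V + E = 2 − 135 + 246 = 113.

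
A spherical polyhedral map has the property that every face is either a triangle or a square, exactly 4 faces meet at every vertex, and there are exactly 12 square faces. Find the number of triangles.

8

Let x be the number of triangles; then F = 12 + x.
Edge–face incidences: 2E = 4·12 + 3·x = 48 + 3x.
Every vertex has degree 4, so 4V = 2E.
Euler: V − E + F = 2 ⇒ (2E)/4 − E + (12 + x) = 2.
Multiply by 8: 2·(2E) − 4·(2E) + 8·(12 + x) = 16, i.e. 96 + 8x − 2·(48 + 3x) = 16.
Collecting terms: 2x = 16, so x = 8.
Then 2E = 48 + 3·8 = 72, so E = 36, V = 2E/4 = 18, F = 12 + 8 = 20.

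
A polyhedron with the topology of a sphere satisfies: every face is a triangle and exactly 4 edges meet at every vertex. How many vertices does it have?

6

Each face has 3 edges and each edge borders two faces, so 2E = 3F.
Each vertex has degree 4, so 4V = 2E and hence V = 3F/4.
Euler: V − E + F = 2 ⇒ (3F/4) − (3F/2) + F = 2.
Multiply by 8: (6 − 12 + 8)F = 16, i.e. 2F = 16.
So F = 8, E = 3·8/2 = 12, V = 3·8/4 = 6.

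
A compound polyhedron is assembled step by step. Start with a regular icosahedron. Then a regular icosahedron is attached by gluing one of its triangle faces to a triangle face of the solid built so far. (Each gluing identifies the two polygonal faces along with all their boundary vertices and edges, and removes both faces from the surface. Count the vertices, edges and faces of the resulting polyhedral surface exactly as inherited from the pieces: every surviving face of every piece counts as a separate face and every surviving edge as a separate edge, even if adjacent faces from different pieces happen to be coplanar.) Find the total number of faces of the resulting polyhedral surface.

38

A regular icosahedron: V=12, E=30, F=20.
Attach a regular icosahedron (V=12, E=30, F=20) along a 3-gon: merge 3 vertices and 3 edges, delete both glued faces → V=21, E=57, F=38.
Check: V − E + F = 21 − 57 + 38 = 2.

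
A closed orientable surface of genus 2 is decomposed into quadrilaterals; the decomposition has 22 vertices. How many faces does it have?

χ = 2 − 2·2 = -2, and every face is a square so 4F = 2E.
V − E + F = -2 with E = 4F/2 gives 22 − (4/2 − 1)·F = -2, so F = 24 and E = 48.

24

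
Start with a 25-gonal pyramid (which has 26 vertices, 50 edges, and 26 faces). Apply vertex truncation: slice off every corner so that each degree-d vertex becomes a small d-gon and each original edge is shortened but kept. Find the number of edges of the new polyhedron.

150

Truncation replaces each original edge-end by a new vertex, so V′ = 2E = 100.
Each original edge survives, and each old vertex of degree d contributes d new edges; summing degrees gives Σd = 2E, so E′ = E + 2E = 3E = 150.
Each original face survives and each original vertex becomes one new face: F′ = F + V = 52.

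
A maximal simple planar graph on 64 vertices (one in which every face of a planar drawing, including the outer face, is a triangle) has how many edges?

In a plane triangulation 3F = 2E and V − E + F = 2, so E = 3V − 6 = 3·64 − 6 = 186.

186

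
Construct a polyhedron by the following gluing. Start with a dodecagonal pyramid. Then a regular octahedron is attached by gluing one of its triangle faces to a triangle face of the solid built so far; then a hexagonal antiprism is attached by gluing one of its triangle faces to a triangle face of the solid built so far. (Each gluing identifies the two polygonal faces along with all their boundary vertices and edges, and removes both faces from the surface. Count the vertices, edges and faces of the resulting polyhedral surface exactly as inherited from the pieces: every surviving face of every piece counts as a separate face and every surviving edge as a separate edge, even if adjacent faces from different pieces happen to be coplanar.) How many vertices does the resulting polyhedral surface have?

25

A dodecagonal pyramid: V=13, E=24, F=13.
Attach a regular octahedron (V=6, E=12, F=8) along a 3-gon: merge 3 vertices and 3 edges, delete both glued faces → V=16, E=33, F=19.
Attach a hexagonal antiprism (V=12, E=24, F=14) along a 3-gon: merge 3 vertices and 3 edges, delete both glued faces → V=25, E=54, F=31.
Check: V − E + F = 25 − 54 + 31 = 2.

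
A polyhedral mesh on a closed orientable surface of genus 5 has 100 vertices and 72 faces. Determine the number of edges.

For a closed orientable surface of genus 5, χ = 2 − 2·5 = -8.
E = V + F − (-8) = 100 + 72 − (-8) = 180.

180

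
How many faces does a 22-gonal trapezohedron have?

The n-trapezohedron (dual of the n-antiprism) has V = 2·22 + 2 = 46, E = 4·22 = 88, F = 2·22 = 44.

44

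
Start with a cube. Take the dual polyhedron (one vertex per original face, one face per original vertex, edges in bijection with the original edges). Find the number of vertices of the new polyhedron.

6

The base solid has V = 8, E = 12, F = 6.
The dual swaps V and F and preserves E: V′ = F = 6, E′ = E = 12, F′ = V = 8.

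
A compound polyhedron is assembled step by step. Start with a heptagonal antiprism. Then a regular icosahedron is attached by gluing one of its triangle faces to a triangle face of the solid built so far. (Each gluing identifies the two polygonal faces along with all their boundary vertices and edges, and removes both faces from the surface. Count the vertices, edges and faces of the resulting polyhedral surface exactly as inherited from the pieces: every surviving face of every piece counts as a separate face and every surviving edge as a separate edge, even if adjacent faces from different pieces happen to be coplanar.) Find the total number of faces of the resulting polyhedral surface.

34

A heptagonal antiprism: V=14, E=28, F=16.
Attach a regular icosahedron (V=12, E=30, F=20) along a 3-gon: merge 3 vertices and 3 edges, delete both glued faces → V=23, E=55, F=34.
Check: V − E + F = 23 − 55 + 34 = 2.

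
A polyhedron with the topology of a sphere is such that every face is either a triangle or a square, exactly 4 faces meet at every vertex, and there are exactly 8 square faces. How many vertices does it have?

14

Let x be the number of triangles; then F = 8 + x.
Edge–face incidences: 2E = 4·8 + 3·x = 32 + 3x.
Every vertex has degree 4, so 4V = 2E.
Euler: V − E + F = 2 ⇒ (2E)/4 − E + (8 + x) = 2.
Multiply by 8: 2·(2E) − 4·(2E) + 8·(8 + x) = 16, i.e. 64 + 8x − 2·(32 + 3x) = 16.
Collecting terms: 2x = 16, so x = 8.
Then 2E = 32 + 3·8 = 56, so E = 28, V = 2E/4 = 14, F = 8 + 8 = 16.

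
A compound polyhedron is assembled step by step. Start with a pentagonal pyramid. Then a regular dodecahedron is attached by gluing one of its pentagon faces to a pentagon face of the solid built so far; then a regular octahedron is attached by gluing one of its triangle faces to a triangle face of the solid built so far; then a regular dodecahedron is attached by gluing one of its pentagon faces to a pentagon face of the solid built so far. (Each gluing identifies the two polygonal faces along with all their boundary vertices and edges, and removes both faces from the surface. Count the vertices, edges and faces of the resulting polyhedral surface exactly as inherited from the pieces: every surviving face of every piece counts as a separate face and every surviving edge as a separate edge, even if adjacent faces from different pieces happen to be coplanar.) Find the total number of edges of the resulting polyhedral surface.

69

A pentagonal pyramid: V=6, E=10, F=6.
Attach a regular dodecahedron (V=20, E=30, F=12) along a 5-gon: merge 5 vertices and 5 edges, delete both glued faces → V=21, E=35, F=16.
Attach a regular octahedron (V=6, E=12, F=8) along a 3-gon: merge 3 vertices and 3 edges, delete both glued faces → V=24, E=44, F=22.
Attach a regular dodecahedron (V=20, E=30, F=12) along a 5-gon: merge 5 vertices and 5 edges, delete both glued faces → V=39, E=69, F=32.
Check: V − E + F = 39 − 69 + 32 = 2.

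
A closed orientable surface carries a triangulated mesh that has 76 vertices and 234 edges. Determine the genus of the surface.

2

Every face is a triangle and each edge borders two faces, so 3F = 2·234, giving F = 156.
χ = V − E + F = 76 − 234 + 156 = -2.
For a closed orientable surface χ = 2 − 2g, so g = (2 − (-2))/2 = 2.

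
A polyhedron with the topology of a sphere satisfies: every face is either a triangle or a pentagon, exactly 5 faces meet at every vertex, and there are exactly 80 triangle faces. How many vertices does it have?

60

Let x be the number of pentagons; then F = 80 + x.
Edge–face incidences: 2E = 3·80 + 5·x = 240 + 5x.
Every vertex has degree 5, so 5V = 2E.
Euler: V − E + F = 2 ⇒ (2E)/5 − E + (80 + x) = 2.
Multiply by 10: 2·(2E) − 5·(2E) + 10·(80 + x) = 20, i.e. 800 + 10x − 3·(240 + 5x) = 20.
Collecting terms: −5x + 80 = 20, so −5x = −60, so x = 12.
Then 2E = 240 + 5·12 = 300, so E = 150, V = 2E/5 = 60, F = 80 + 12 = 92.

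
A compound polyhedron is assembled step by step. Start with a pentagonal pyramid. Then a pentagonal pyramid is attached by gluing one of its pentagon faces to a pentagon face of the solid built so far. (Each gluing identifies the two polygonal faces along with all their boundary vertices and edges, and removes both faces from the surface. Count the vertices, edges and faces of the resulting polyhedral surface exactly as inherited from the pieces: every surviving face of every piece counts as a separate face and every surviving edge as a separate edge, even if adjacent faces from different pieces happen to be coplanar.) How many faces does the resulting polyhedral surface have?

10

A pentagonal pyramid: V=6, E=10, F=6.
Attach a pentagonal pyramid (V=6, E=10, F=6) along a 5-gon: merge 5 vertices and 5 edges, delete both glued faces → V=7, E=15, F=10.
Check: V − E + F = 7 − 15 + 10 = 2.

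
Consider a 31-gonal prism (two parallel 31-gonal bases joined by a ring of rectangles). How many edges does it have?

A prism on an n-gon has two n-gon bases and n rectangular sides: V = 2·31 = 62, E = 3·31 = 93, F = 31 + 2 = 33.

93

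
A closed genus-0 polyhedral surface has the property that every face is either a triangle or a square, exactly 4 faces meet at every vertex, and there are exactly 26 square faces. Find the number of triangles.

8

Let x be the number of triangles; then F = 26 + x.
Edge–face incidences: 2E = 4·26 + 3·x = 104 + 3x.
Every vertex has degree 4, so 4V = 2E.
Euler: V − E + F = 2 ⇒ (2E)/4 − E + (26 + x) = 2.
Multiply by 8: 2·(2E) − 4·(2E) + 8·(26 + x) = 16, i.e. 208 + 8x − 2·(104 + 3x) = 16.
Collecting terms: 2x = 16, so x = 8.
Then 2E = 104 + 3·8 = 128, so E = 64, V = 2E/4 = 32, F = 26 + 8 = 34.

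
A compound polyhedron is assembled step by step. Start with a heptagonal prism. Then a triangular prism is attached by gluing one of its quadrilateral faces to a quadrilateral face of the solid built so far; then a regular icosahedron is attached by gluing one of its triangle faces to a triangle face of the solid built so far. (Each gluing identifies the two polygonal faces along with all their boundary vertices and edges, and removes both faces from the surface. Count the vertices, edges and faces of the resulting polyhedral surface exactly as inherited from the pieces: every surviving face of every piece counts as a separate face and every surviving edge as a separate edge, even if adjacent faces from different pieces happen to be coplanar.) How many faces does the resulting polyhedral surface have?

30

A heptagonal prism: V=14, E=21, F=9.
Attach a triangular prism (V=6, E=9, F=5) along a 4-gon: merge 4 vertices and 4 edges, delete both glued faces → V=16, E=26, F=12.
Attach a regular icosahedron (V=12, E=30, F=20) along a 3-gon: merge 3 vertices and 3 edges, delete both glued faces → V=25, E=53, F=30.
Check: V − E + F = 25 − 53 + 30 = 2.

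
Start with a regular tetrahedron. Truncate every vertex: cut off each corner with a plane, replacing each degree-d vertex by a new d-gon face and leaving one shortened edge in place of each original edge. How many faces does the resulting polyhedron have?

8

The base solid has V = 4, E = 6, F = 4.
Truncation replaces each original edge-end by a new vertex, so V′ = 2E = 12.
Each original edge survives, and each old vertex of degree d contributes d new edges; summing degrees gives Σd = 2E, so E′ = E + 2E = 3E = 18.
Each original face survives and each original vertex becomes one new face: F′ = F + V = 8.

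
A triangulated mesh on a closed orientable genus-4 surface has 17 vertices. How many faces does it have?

χ = 2 − 2·4 = -6, and every face is a triangle so 3F = 2E.
V − E + F = -6 with E = 3F/2 gives 17 − (3/2 − 1)·F = -6, so F = 46 and E = 69.

46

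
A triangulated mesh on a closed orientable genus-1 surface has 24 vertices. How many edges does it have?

72

χ = 2 − 2·1 = 0, and every face is a triangle so 3F = 2E.
V − E + F = 0 with E = 3F/2 gives 24 − (3/2 − 1)·F = 0, so F = 48 and E = 72.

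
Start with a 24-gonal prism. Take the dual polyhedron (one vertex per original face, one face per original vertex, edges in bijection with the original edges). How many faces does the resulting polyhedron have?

48

The base solid has V = 48, E = 72, F = 26.
The dual swaps V and F and preserves E: V′ = F = 26, E′ = E = 72, F′ = V = 48.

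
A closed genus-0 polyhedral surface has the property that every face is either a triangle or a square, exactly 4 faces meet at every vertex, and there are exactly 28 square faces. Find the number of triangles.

Let x be the number of triangles; then F = 28 + x.
Edge–face incidences: 2E = 4·28 + 3·x = 112 + 3x.
Every vertex has degree 4, so 4V = 2E.
Euler: V − E + F = 2 ⇒ (2E)/4 − E + (28 + x) = 2.
Multiply by 8: 2·(2E) − 4·(2E) + 8·(28 + x) = 16, i.e. 224 + 8x − 2·(112 + 3x) = 16.
Collecting terms: 2x = 16, so x = 8.
Then 2E = 112 + 3·8 = 136, so E = 68, V = 2E/4 = 34, F = 28 + 8 = 36.

8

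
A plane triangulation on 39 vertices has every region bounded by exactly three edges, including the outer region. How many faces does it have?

In a plane triangulation 3F = 2E and V − E + F = 2, so F = 2V − 4 = 2·39 − 4 = 74.

74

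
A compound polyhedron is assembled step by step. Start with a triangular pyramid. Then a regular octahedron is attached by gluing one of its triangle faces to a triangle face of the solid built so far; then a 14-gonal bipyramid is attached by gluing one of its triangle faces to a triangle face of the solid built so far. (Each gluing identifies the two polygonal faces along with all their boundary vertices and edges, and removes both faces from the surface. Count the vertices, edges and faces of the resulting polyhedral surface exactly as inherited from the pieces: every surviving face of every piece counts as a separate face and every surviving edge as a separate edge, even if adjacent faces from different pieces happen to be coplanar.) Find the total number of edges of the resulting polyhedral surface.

A triangular pyramid: V=4, E=6, F=4.
Attach a regular octahedron (V=6, E=12, F=8) along a 3-gon: merge 3 vertices and 3 edges, delete both glued faces → V=7, E=15, F=10.
Attach a 14-gonal bipyramid (V=16, E=42, F=28) along a 3-gon: merge 3 vertices and 3 edges, delete both glued faces → V=20, E=54, F=36.
Check: V − E + F = 20 − 54 + 36 = 2.

54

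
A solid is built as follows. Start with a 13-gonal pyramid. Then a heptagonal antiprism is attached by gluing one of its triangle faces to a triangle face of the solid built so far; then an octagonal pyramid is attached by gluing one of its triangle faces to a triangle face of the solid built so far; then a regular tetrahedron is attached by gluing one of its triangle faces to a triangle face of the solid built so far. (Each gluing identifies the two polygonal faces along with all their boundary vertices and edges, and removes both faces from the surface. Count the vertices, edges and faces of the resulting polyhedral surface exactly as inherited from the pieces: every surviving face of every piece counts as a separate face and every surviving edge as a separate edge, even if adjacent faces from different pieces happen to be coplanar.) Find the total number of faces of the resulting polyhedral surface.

A 13-gonal pyramid: V=14, E=26, F=14.
Attach a heptagonal antiprism (V=14, E=28, F=16) along a 3-gon: merge 3 vertices and 3 edges, delete both glued faces → V=25, E=51, F=28.
Attach an octagonal pyramid (V=9, E=16, F=9) along a 3-gon: merge 3 vertices and 3 edges, delete both glued faces → V=31, E=64, F=35.
Attach a regular tetrahedron (V=4, E=6, F=4) along a 3-gon: merge 3 vertices and 3 edges, delete both glued faces → V=32, E=67, F=37.
Check: V − E + F = 32 − 67 + 37 = 2.

37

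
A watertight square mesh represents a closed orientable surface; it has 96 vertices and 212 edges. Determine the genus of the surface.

6

Every face is a square and each edge borders two faces, so 4F = 2·212, giving F = 106.
χ = V − E + F = 96 − 212 + 106 = -10.
For a closed orientable surface χ = 2 − 2g, so g = (2 − (-10))/2 = 6.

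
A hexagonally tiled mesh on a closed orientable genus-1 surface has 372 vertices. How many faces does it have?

186

χ = 2 − 2·1 = 0, and every face is a hexagon so 6F = 2E.
V − E + F = 0 with E = 6F/2 gives 372 − (6/2 − 1)·F = 0, so F = 186 and E = 558.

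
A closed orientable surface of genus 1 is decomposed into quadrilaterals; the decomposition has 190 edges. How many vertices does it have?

95

χ = 2 − 2·1 = 0, and every face is a square so 4F = 2E.
F = 2E/4 = 95. Then V = 0 + E − F = 0 + 190 − 95 = 95.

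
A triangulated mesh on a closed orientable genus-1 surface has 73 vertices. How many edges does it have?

219

χ = 2 − 2·1 = 0, and every face is a triangle so 3F = 2E.
V − E + F = 0 with E = 3F/2 gives 73 − (3/2 − 1)·F = 0, so F = 146 and E = 219.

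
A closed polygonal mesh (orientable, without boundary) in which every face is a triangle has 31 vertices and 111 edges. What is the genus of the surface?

4

Every face is a triangle and each edge borders two faces, so 3F = 2·111, giving F = 74.
χ = V − E + F = 31 − 111 + 74 = -6.
For a closed orientable surface χ = 2 − 2g, so g = (2 − (-6))/2 = 4.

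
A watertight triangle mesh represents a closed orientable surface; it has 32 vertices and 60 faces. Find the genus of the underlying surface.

0

Every face is a triangle, so 2E = 3·60 = 180, giving E = 90.
χ = V − E + F = 32 − 90 + 60 = 2.
For a closed orientable surface χ = 2 − 2g, so g = (2 − (2))/2 = 0.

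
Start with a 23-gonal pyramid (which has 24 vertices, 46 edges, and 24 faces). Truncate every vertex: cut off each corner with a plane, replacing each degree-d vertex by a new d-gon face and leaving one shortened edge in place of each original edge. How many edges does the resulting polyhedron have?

138

Truncation replaces each original edge-end by a new vertex, so V′ = 2E = 92.
Each original edge survives, and each old vertex of degree d contributes d new edges; summing degrees gives Σd = 2E, so E′ = E + 2E = 3E = 138.
Each original face survives and each original vertex becomes one new face: F′ = F + V = 48.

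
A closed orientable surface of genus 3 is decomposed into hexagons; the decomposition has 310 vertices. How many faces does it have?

χ = 2 − 2·3 = -4, and every face is a hexagon so 6F = 2E.
V − E + F = -4 with E = 6F/2 gives 310 − (6/2 − 1)·F = -4, so F = 157 and E = 471.

157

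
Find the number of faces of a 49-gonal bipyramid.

A bipyramid over an n-gon has 2n triangular faces and n + 2 vertices: V = 49 + 2 = 51, E = 3·49 = 147, F = 2·49 = 98.
Check: V − E + F = 51 − 147 + 98 = 2.

98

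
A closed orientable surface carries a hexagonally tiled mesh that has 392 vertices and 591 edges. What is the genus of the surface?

2

Every face is a hexagon and each edge borders two faces, so 6F = 2·591, giving F = 197.
χ = V − E + F = 392 − 591 + 197 = -2.
For a closed orientable surface χ = 2 − 2g, so g = (2 − (-2))/2 = 2.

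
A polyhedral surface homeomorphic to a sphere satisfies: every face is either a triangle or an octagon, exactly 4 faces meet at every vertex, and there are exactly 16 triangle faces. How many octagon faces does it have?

2

Let x be the number of octagons; then F = 16 + x.
Edge–face incidences: 2E = 3·16 + 8·x = 48 + 8x.
Every vertex has degree 4, so 4V = 2E.
Euler: V − E + F = 2 ⇒ (2E)/4 − E + (16 + x) = 2.
Multiply by 8: 2·(2E) − 4·(2E) + 8·(16 + x) = 16, i.e. 128 + 8x − 2·(48 + 8x) = 16.
Collecting terms: −8x + 32 = 16, so −8x = −16, so x = 2.
Then 2E = 48 + 8·2 = 64, so E = 32, V = 2E/4 = 16, F = 16 + 2 = 18.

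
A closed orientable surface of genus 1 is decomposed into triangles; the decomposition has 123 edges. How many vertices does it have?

41

χ = 2 − 2·1 = 0, and every face is a triangle so 3F = 2E.
F = 2E/3 = 82. Then V = 0 + E − F = 0 + 123 − 82 = 41.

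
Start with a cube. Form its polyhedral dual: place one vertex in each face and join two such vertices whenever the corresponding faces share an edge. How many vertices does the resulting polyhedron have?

The base solid has V = 8, E = 12, F = 6.
The dual swaps V and F and preserves E: V′ = F = 6, E′ = E = 12, F′ = V = 8.

6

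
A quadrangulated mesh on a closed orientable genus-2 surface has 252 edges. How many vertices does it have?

χ = 2 − 2·2 = -2, and every face is a square so 4F = 2E.
F = 2E/4 = 126. Then V = -2 + E − F = -2 + 252 − 126 = 124.

124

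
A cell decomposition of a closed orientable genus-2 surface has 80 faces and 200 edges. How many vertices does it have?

118

For a closed orientable surface of genus 2, χ = 2 − 2·2 = -2.
V = -2 + E − F = -2 + 200 − 80 = 118.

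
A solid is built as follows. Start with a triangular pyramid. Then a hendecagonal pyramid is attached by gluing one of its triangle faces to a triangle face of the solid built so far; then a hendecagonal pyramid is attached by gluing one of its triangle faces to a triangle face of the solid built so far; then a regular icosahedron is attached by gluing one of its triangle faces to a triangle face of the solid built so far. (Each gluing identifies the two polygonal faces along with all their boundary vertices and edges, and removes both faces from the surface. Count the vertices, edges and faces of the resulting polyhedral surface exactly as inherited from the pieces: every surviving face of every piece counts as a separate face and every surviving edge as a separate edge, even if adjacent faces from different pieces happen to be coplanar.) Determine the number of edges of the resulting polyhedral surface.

A triangular pyramid: V=4, E=6, F=4.
Attach a hendecagonal pyramid (V=12, E=22, F=12) along a 3-gon: merge 3 vertices and 3 edges, delete both glued faces → V=13, E=25, F=14.
Attach a hendecagonal pyramid (V=12, E=22, F=12) along a 3-gon: merge 3 vertices and 3 edges, delete both glued faces → V=22, E=44, F=24.
Attach a regular icosahedron (V=12, E=30, F=20) along a 3-gon: merge 3 vertices and 3 edges, delete both glued faces → V=31, E=71, F=42.
Check: V − E + F = 31 − 71 + 42 = 2.

71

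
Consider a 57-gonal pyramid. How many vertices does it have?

A pyramid on an n-gon base has one n-gon and n triangles: V = 57 + 1 = 58, E = 2·57 = 114, F = 57 + 1 = 58.

58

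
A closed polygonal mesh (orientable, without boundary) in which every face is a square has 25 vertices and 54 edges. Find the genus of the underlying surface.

2

Every face is a square and each edge borders two faces, so 4F = 2·54, giving F = 27.
χ = V − E + F = 25 − 54 + 27 = -2.
For a closed orientable surface χ = 2 − 2g, so g = (2 − (-2))/2 = 2.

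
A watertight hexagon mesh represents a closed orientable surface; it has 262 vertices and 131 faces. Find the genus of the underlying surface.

1

Every face is a hexagon, so 2E = 6·131 = 786, giving E = 393.
χ = V − E + F = 262 − 393 + 131 = 0.
For a closed orientable surface χ = 2 − 2g, so g = (2 − (0))/2 = 1.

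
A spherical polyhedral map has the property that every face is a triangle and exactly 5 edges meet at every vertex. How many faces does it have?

20

Each face has 3 edges and each edge borders two faces, so 2E = 3F.
Each vertex has degree 5, so 5V = 2E and hence V = 3F/5.
Euler: V − E + F = 2 ⇒ (3F/5) − (3F/2) + F = 2.
Multiply by 10: (6 − 15 + 10)F = 20, i.e. 1F = 20.
So F = 20, E = 3·20/2 = 30, V = 3·20/5 = 12.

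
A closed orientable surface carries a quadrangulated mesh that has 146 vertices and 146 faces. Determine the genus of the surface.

1

Every face is a square, so 2E = 4·146 = 584, giving E = 292.
χ = V − E + F = 146 − 292 + 146 = 0.
For a closed orientable surface χ = 2 − 2g, so g = (2 − (0))/2 = 1.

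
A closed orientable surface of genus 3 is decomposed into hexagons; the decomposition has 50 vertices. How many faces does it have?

27

χ = 2 − 2·3 = -4, and every face is a hexagon so 6F = 2E.
V − E + F = -4 with E = 6F/2 gives 50 − (6/2 − 1)·F = -4, so F = 27 and E = 81.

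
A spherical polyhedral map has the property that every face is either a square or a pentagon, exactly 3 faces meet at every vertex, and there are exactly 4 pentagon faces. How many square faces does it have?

4

Let x be the number of squares; then F = 4 + x.
Edge–face incidences: 2E = 5·4 + 4·x = 20 + 4x.
Every vertex has degree 3, so 3V = 2E.
Euler: V − E + F = 2 ⇒ (2E)/3 − E + (4 + x) = 2.
Multiply by 6: 2·(2E) − 3·(2E) + 6·(4 + x) = 12, i.e. 24 + 6x − (20 + 4x) = 12.
Collecting terms: 2x + 4 = 12, so 2x = 8, so x = 4.
Then 2E = 20 + 4·4 = 36, so E = 18, V = 2E/3 = 12, F = 4 + 4 = 8.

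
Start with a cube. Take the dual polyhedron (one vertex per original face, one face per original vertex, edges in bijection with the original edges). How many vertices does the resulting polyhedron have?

The base solid has V = 8, E = 12, F = 6.
The dual swaps V and F and preserves E: V′ = F = 6, E′ = E = 12, F′ = V = 8.

6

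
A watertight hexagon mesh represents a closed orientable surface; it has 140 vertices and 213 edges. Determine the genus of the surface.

Every face is a hexagon and each edge borders two faces, so 6F = 2·213, giving F = 71.
χ = V − E + F = 140 − 213 + 71 = -2.
For a closed orientable surface χ = 2 − 2g, so g = (2 − (-2))/2 = 2.

2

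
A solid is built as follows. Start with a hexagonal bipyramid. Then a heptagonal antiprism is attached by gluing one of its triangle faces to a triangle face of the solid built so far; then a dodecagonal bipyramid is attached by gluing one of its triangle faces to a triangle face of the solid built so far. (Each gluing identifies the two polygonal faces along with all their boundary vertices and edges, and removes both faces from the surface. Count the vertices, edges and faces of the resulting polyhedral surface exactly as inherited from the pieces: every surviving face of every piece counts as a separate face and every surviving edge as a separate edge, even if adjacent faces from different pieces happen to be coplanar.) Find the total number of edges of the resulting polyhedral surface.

A hexagonal bipyramid: V=8, E=18, F=12.
Attach a heptagonal antiprism (V=14, E=28, F=16) along a 3-gon: merge 3 vertices and 3 edges, delete both glued faces → V=19, E=43, F=26.
Attach a dodecagonal bipyramid (V=14, E=36, F=24) along a 3-gon: merge 3 vertices and 3 edges, delete both glued faces → V=30, E=76, F=48.
Check: V − E + F = 30 − 76 + 48 = 2.

76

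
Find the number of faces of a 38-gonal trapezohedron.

76

The n-trapezohedron (dual of the n-antiprism) has V = 2·38 + 2 = 78, E = 4·38 = 152, F = 2·38 = 76.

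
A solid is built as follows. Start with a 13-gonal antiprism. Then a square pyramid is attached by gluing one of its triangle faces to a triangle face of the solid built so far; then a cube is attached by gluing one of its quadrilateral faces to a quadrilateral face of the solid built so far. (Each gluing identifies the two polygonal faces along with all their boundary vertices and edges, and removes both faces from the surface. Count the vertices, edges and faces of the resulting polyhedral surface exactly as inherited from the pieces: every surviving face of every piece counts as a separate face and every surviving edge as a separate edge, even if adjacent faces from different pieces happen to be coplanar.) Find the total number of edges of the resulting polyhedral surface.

A 13-gonal antiprism: V=26, E=52, F=28.
Attach a square pyramid (V=5, E=8, F=5) along a 3-gon: merge 3 vertices and 3 edges, delete both glued faces → V=28, E=57, F=31.
Attach a cube (V=8, E=12, F=6) along a 4-gon: merge 4 vertices and 4 edges, delete both glued faces → V=32, E=65, F=35.
Check: V − E + F = 32 − 65 + 35 = 2.

65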